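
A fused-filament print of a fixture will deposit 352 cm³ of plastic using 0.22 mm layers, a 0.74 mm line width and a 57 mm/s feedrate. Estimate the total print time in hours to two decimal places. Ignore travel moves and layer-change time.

10.54 hours

Extrusion cross-section = 0.22 × 0.74, so 0.1628 mm².
Toolpath length = 352 cm³ / 0.1628 mm² = 352000 / 0.1628 = 2162162.2 mm.
Time extruding = 2162162.2 / 57, so 37932.7 s.
Converting: 37932.7 s = 10.54 hours.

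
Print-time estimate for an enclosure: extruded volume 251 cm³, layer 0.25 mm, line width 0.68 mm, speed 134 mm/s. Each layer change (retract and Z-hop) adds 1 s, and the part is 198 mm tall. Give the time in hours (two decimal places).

Extrusion cross-section: 0.25 × 0.68 → 0.17 mm².
Path length: 251000 mm³ / 0.17 mm² → 1476470.6 mm.
Time extruding = 1476470.6 / 134, so 11018.4 s.
Number of layers: 198 / 0.25 → 792 (rounded up).
Z-hop total = 792 × 1 = 792 s.
Total = 11018.4 + 792 = 11810.4 s = 3.28 hours.

3.28 hours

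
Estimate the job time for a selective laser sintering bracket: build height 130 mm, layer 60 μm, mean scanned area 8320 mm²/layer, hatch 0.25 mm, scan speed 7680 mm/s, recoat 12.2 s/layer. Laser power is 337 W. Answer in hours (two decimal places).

9.95 hours

Number of layers: 130 / 0.06 → 2167 (rounded up).
Per-layer scan distance = 8320 / 0.25 = 33280 mm.
Per-layer scan time = 33280 / 7680, so 4.3333 s.
Layer cycle = 4.3333 + 12.2, so 16.5333 s.
2167 layers × 16.5333 s/layer = 35827.6611 s, i.e. 9.95 hours.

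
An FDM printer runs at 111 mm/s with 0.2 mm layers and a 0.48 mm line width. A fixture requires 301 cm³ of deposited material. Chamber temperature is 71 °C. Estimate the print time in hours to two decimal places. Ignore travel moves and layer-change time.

Line area = 0.2 × 0.48, so 0.096 mm².
Total extruded path = 301000/0.096 = 3135416.7 mm.
Extrusion time = 3135416.7 / 111 = 28247 s.
In the requested units: 28247 s = 7.85 hours.

7.85 hours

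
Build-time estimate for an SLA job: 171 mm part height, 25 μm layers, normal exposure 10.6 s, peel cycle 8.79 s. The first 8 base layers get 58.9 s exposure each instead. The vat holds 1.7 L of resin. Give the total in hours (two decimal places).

Layers = ⌈171/0.025⌉ = 6840.
Bottom layers = 8 × (58.9 + 8.79) = 541.52 s.
Remaining layers: 6832 × (10.6 + 8.79) → 132472.48 s.
Total = 541.52 + 132472.48 = 133014 s = 36.95 hours.

36.95 hours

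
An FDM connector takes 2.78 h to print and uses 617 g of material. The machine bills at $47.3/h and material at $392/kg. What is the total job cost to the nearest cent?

$373.36

Machine-time cost: 47.3 × 2.78 → $131.494.
Feedstock cost: 392 × 617/1000 → $241.864.
Job cost: 131.494 + 241.864 = 373.358 ≈ $373.36.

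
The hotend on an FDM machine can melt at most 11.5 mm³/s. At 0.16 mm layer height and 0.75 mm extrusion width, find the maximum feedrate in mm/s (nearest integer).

Bead cross-section: 0.16 × 0.75 → 0.12 mm².
Max speed = 11.5 / 0.12 = 95.83 ≈ 96 mm/s.

96 mm/s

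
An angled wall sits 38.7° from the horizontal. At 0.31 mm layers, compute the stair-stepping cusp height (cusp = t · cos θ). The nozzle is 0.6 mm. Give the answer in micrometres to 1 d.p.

h_c = t·cos θ = 0.31 × 0.7804 = 0.241924 mm (241.9 μm).

241.9 μm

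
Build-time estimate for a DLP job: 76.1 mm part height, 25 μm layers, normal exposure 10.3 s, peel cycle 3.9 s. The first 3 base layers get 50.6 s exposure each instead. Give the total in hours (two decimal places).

12.04 hours

Layer count = ceil(76.1 / 0.025) = 3044.
Bottom layers = 3 × (50.6 + 3.9), so 163.5 s.
Normal layers = 3041 × (10.3 + 3.9) = 43182.2 s.
Total = 163.5 + 43182.2 = 43345.7 s = 12.04 hours.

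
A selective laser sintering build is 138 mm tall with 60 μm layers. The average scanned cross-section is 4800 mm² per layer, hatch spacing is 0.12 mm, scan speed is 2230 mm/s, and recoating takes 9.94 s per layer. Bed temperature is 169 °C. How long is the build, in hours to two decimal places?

Layers = ⌈138/0.06⌉ = 2300.
Scan path per layer = 4800 / 0.12, so 40000 mm.
Per-layer scan time: 40000 / 2230 → 17.9372 s.
Per-layer time: 17.9372 + 9.94 → 27.8772 s.
Total: 2300 × 27.8772 s = 64117.56 s → 17.81 hours.

17.81 hours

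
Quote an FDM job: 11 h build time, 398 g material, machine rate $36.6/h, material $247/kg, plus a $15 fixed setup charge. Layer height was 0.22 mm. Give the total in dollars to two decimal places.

Machine cost = 36.6 × 11 = $402.60.
Material charge = 247 × 398/1000 = $98.306.
Total = 402.60 + 98.306 + 15 = 515.906 ≈ $515.91.

$515.91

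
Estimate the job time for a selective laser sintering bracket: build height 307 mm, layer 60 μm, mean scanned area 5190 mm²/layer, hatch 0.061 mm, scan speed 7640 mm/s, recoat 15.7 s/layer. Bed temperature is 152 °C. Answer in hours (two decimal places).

38.14 hours

Number of layers: 307 / 0.06 → 5117 (rounded up).
Per-layer scan distance: 5190 / 0.061 → 85082 mm.
Per-layer scan time = 85082 / 7640 = 11.1364 s.
Time per layer = 11.1364 + 15.7 = 26.8364 s.
Total: 5117 × 26.8364 s = 137321.8588 s → 38.14 hours.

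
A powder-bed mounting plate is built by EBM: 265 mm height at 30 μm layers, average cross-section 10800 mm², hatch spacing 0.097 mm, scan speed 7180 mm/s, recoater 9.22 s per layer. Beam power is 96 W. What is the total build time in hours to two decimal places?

60.68 hours

Number of layers: 265 / 0.03 → 8834 (rounded up).
Hatch length per layer = 10800 / 0.097, so 111340.2 mm.
Scan time per layer: 111340.2 / 7180 → 15.507 s.
Layer cycle = 15.507 + 9.22 = 24.727 s.
Total: 8834 × 24.727 s = 218438.318 s → 60.68 hours.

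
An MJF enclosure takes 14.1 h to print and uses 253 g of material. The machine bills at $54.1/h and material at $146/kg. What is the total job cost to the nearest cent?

Machine cost = 54.1 × 14.1, so $762.81.
Feedstock cost = 146 × 253/1000, so $36.938.
Total = 762.81 + 36.938 = 799.748 ≈ $799.75.

$799.75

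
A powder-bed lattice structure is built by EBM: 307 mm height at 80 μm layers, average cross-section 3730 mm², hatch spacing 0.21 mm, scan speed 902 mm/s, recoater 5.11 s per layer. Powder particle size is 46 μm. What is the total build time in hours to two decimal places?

Layer count = ceil(307 / 0.08) = 3838.
Hatch length per layer = 3730 / 0.21, so 17761.9 mm.
Scan time per layer = 17761.9 / 902 = 19.6917 s.
Per-layer time: 19.6917 + 5.11 → 24.8017 s.
3838 layers × 24.8017 s/layer = 95188.9246 s, i.e. 26.44 hours.

26.44 hours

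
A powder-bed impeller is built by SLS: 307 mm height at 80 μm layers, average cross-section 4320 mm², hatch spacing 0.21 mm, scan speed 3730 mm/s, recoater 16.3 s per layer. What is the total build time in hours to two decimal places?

23.26 hours

Number of layers: 307 / 0.08 → 3838 (rounded up).
Hatch length per layer = 4320 / 0.21 = 20571.4 mm.
Per-layer scan time: 20571.4 / 3730 → 5.5151 s.
Time per layer = 5.5151 + 16.3, so 21.8151 s.
Total: 3838 × 21.8151 s = 83726.3538 s → 23.26 hours.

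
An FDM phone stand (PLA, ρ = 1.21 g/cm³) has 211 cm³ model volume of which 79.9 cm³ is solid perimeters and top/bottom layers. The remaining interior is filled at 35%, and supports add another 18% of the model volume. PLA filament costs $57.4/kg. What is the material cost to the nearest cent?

$11.37

Volume inside the shell = 211 − 79.9 = 131.1 cm³.
Deposited infill = 0.35 × 131.1, so 45.885 cm³.
Support: 0.18 × 211 → 37.98 cm³.
Total extruded = 79.9 + 45.885 + 37.98, so 163.765 cm³.
Mass = 163.765 × 1.21 = 198.15565 g.
Cost = 198.15565 g / 1000 × $57.4/kg = $11.37.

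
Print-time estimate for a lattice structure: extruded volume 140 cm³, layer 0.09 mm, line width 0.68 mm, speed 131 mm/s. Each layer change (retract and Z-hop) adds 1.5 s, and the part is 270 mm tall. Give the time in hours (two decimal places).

Line area = 0.09 × 0.68, so 0.0612 mm².
Path length: 140000 mm³ / 0.0612 mm² → 2287581.7 mm.
Extrusion time = 2287581.7 / 131 = 17462.5 s.
Layer count = ceil(270 / 0.09) = 3000.
Layer-change overhead = 3000 × 1.5, so 4500 s.
Altogether 17462.5 + 4500 = 21962.5 s, i.e. 6.10 hours.

6.10 hours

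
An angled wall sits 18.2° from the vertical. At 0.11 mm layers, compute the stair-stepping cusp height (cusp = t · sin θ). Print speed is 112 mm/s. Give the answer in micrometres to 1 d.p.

34.4 μm

Cusp = layer height × sin(18.2°) = 0.11 × 0.3123 = 0.034353 mm = 34.4 μm.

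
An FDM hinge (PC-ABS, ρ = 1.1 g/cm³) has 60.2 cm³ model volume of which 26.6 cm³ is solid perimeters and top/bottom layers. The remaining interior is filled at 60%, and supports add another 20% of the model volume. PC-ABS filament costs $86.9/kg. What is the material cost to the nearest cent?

$5.62

Volume inside the shell = 60.2 − 26.6 = 33.6 cm³.
Infill deposited = 0.60 × 33.6, so 20.16 cm³.
Support = 0.20 × 60.2 = 12.04 cm³.
Deposited volume: 26.6 + 20.16 + 12.04 → 58.8 cm³.
Mass = 58.8 × 1.1 = 64.68 g.
Cost = 64.68 g / 1000 × $86.9/kg = $5.62.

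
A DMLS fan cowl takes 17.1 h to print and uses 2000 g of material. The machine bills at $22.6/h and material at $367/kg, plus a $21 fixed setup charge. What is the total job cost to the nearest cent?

$1141.46

Time charge: 22.6 × 17.1 → $386.46.
Material charge: 367 × 2000/1000 → $734.00.
Adding setup: 386.46 + 734.00 + 21 → $1141.46.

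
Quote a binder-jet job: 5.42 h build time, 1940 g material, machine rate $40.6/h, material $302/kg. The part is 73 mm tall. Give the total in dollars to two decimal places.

$805.93

Machine-time cost: 40.6 × 5.42 → $220.052.
Feedstock cost: 302 × 1940/1000 → $585.88.
Total = 220.052 + 585.88 = 805.932 ≈ $805.93.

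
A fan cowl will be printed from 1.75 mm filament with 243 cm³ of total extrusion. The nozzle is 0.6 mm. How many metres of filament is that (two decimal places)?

101.03 m

A = π r² = π × 0.875² = 2.4053 mm².
Length = 243 cm³ / 2.4053 mm² = 243000 / 2.4053 = 101026.9 mm = 101.03 m.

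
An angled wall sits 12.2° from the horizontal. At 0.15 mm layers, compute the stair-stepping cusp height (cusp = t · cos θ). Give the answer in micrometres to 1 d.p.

cos(12.2°) = 0.9774, so cusp = 0.15 × 0.9774 = 0.14661 mm → 146.6 μm.

146.6 μm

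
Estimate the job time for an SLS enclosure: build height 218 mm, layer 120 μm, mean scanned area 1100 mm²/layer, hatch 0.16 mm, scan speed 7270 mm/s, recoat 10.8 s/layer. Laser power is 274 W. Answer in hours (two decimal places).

Layers = ⌈218/0.12⌉ = 1817.
Hatch length per layer = 1100 / 0.16, so 6875 mm.
Scan time per layer: 6875 / 7270 → 0.9457 s.
Layer cycle: 0.9457 + 10.8 → 11.7457 s.
Build time = 1817 × 11.7457 = 21341.9369 s = 5.93 hours.

5.93 hours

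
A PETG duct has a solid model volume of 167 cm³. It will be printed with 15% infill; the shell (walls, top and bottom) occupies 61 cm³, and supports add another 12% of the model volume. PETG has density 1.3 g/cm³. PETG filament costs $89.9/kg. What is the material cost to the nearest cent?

Interior volume: 167 − 61 → 106 cm³.
Infill volume = 0.15 × 106 = 15.9 cm³.
Support: 0.12 × 167 → 20.04 cm³.
Deposited volume = 61 + 15.9 + 20.04 = 96.94 cm³.
Mass = 96.94 × 1.3, so 126.022 g.
Cost = 126.022 g / 1000 × $89.9/kg = $11.33.

$11.33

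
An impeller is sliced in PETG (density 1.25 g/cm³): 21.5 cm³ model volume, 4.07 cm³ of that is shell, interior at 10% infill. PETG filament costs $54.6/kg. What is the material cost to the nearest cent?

Interior volume = 21.5 − 4.07 = 17.43 cm³.
Deposited infill: 0.10 × 17.43 → 1.743 cm³.
Total extruded = 4.07 + 1.743, so 5.813 cm³.
Mass = 5.813 × 1.25 = 7.26625 g.
Cost = 7.26625 g / 1000 × $54.6/kg = $0.40.

$0.40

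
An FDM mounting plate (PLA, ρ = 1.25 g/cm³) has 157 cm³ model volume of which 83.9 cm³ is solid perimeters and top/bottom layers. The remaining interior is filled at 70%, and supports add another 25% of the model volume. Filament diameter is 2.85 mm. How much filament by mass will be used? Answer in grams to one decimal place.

217.9 g

Volume inside the shell: 157 − 83.9 → 73.1 cm³.
Infill deposited: 0.70 × 73.1 → 51.17 cm³.
Support = 0.25 × 157 = 39.25 cm³.
Deposited volume = 83.9 + 51.17 + 39.25 = 174.32 cm³.
Mass = 174.32 × 1.25, so 217.9 g.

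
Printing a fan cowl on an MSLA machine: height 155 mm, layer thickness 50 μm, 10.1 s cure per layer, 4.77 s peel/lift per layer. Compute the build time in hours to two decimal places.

12.80 hours

Number of layers: 155 / 0.05 → 3100 (rounded up).
Per-layer time = 10.1 + 4.77 = 14.87 s.
Build time: 3100 × 14.87 s = 46097 s, i.e. 12.80 hours.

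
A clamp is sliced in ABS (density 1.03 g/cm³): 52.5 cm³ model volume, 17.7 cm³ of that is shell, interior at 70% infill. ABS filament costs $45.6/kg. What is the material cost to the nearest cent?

Infill region = 52.5 − 17.7 = 34.8 cm³.
Infill volume = 0.70 × 34.8, so 24.36 cm³.
Deposited volume: 17.7 + 24.36 → 42.06 cm³.
Mass = 42.06 × 1.03, so 43.3218 g.
Cost = 43.3218 g / 1000 × $45.6/kg = $1.98.

$1.98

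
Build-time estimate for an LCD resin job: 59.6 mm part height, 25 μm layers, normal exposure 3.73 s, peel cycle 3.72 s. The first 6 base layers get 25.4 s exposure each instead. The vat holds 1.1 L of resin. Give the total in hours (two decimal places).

4.97 hours

Number of layers: 59.6 / 0.025 → 2384 (rounded up).
Bottom layers: 6 × (25.4 + 3.72) → 174.72 s.
Remaining layers = 2378 × (3.73 + 3.72) = 17716.1 s.
Sum: 174.72 + 17716.1 = 17890.82 s → 4.97 hours.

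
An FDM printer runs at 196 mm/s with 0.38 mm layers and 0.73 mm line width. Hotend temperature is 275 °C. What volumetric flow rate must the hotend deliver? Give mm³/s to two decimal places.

54.37

Bead cross-section: 0.38 × 0.73 → 0.2774 mm².
Volumetric flow = 196 × 0.2774 = 54.37 mm³/s.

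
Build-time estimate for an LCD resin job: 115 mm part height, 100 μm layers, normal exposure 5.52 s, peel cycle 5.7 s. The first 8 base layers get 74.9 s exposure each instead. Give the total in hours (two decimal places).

3.74 hours

Layer count = ceil(115 / 0.1) = 1150.
Bottom layers = 8 × (74.9 + 5.7), so 644.8 s.
Regular layers: 1142 × (5.52 + 5.7) → 12813.24 s.
Total = 644.8 + 12813.24 = 13458.04 s = 3.74 hours.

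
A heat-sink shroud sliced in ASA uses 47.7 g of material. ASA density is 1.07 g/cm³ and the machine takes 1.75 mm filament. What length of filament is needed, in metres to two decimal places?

Volume = 47.7 g / 1.07 g·cm⁻³ = 44.5794 cm³ = 44579.4 mm³.
Filament cross-section = π × (1.75/2)² = 2.4053 mm².
L = V/A = 44579.4/2.4053 = 18533.82 mm → 18.53 m.

18.53 m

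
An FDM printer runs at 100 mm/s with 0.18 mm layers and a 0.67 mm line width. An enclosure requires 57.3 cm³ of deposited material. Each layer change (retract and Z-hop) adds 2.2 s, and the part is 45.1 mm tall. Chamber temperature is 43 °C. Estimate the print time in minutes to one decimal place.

Extrusion cross-section: 0.18 × 0.67 → 0.1206 mm².
Path length: 57300 mm³ / 0.1206 mm² → 475124.4 mm.
Print-move time = 475124.4 / 100 = 4751.2 s.
Layer count = ceil(45.1 / 0.18) = 251.
Z-hop total: 251 × 2.2 → 552.2 s.
Total = 4751.2 + 552.2 = 5303.4 s = 88.4 minutes.

88.4 minutes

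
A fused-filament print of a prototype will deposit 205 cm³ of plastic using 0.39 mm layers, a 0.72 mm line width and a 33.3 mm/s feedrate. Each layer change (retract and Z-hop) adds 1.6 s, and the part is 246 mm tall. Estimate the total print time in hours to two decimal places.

6.37 hours

Bead cross-section = 0.39 × 0.72 = 0.2808 mm².
Total extruded path = 205000/0.2808 = 730057 mm.
Time extruding: 730057 / 33.3 → 21923.6 s.
Layer count = ceil(246 / 0.39) = 631.
Z-hop total = 631 × 1.6 = 1009.6 s.
Altogether 21923.6 + 1009.6 = 22933.2 s, i.e. 6.37 hours.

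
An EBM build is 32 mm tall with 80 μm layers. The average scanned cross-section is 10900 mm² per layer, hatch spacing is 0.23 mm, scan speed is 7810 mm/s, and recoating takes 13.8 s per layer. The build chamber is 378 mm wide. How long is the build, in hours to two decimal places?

2.21 hours

Layers = ⌈32/0.08⌉ = 400.
Scan path per layer: 10900 / 0.23 → 47391.3 mm.
Per-layer scan time = 47391.3 / 7810 = 6.068 s.
Layer cycle = 6.068 + 13.8 = 19.868 s.
Total: 400 × 19.868 s = 7947.2 s → 2.21 hours.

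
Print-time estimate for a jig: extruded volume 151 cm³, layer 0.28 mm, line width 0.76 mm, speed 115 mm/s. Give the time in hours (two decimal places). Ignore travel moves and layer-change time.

1.71 hours

Bead cross-section = 0.28 × 0.76, so 0.2128 mm².
Total extruded path = 151000/0.2128 = 709586.5 mm.
Time extruding: 709586.5 / 115 → 6170.3 s.
6170.3 s = 1.71 hours.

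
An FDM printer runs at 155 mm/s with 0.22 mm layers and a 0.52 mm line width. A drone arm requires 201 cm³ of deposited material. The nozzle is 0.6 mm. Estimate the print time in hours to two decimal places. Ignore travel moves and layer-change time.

Line area: 0.22 × 0.52 → 0.1144 mm².
Toolpath length = 201 cm³ / 0.1144 mm² = 201000 / 0.1144 = 1756993 mm.
Extrusion time: 1756993 / 155 → 11335.4 s.
That's 11335.4 s → 3.15 hours.

3.15 hours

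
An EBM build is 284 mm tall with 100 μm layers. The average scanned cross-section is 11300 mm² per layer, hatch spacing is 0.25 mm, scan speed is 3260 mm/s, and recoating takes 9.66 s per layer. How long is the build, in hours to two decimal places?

18.56 hours

Layers = ⌈284/0.1⌉ = 2840.
Hatch length per layer: 11300 / 0.25 → 45200 mm.
Per-layer scan time = 45200 / 3260, so 13.865 s.
Per-layer time: 13.865 + 9.66 → 23.525 s.
Total: 2840 × 23.525 s = 66811 s → 18.56 hours.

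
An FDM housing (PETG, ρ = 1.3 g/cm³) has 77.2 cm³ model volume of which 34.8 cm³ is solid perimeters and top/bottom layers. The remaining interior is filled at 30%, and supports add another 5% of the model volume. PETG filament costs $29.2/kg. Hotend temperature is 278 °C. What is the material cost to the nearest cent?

Interior volume = 77.2 − 34.8 = 42.4 cm³.
Infill deposited = 0.30 × 42.4 = 12.72 cm³.
Support = 0.05 × 77.2 = 3.86 cm³.
Deposited volume = 34.8 + 12.72 + 3.86 = 51.38 cm³.
Mass = 51.38 × 1.3, so 66.794 g.
Cost = 66.794 g / 1000 × $29.2/kg = $1.95.

$1.95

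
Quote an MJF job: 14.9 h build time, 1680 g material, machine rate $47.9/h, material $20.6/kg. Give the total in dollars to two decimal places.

Machine-time cost = 47.9 × 14.9 = $713.71.
Material charge: 20.6 × 1680/1000 → $34.608.
Job cost: 713.71 + 34.608 = 748.318 ≈ $748.32.

$748.32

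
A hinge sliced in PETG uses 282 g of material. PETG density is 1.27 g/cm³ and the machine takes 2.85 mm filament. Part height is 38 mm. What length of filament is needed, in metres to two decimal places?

Extruded volume: 282/1.27 = 222.0472 cm³ (222047.2 mm³).
Filament cross-section = π × (2.85/2)² = 6.3794 mm².
Length = 222047.2 / 6.3794 = 34806.91 mm = 34.81 m.

34.81 m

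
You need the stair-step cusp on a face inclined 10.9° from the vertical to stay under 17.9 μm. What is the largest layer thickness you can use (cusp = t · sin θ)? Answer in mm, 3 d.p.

sin(10.9°) = 0.1891; t_max = 0.0179/0.1891 = 0.095 mm.

0.095 mm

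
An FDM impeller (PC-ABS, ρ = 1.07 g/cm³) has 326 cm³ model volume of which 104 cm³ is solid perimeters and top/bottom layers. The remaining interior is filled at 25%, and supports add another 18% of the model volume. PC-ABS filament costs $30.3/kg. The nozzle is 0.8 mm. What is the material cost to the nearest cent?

Interior volume: 326 − 104 → 222 cm³.
Infill volume = 0.25 × 222 = 55.5 cm³.
Support = 0.18 × 326, so 58.68 cm³.
Deposited volume: 104 + 55.5 + 58.68 → 218.18 cm³.
Mass: 218.18 × 1.07 → 233.4526 g.
At $30.3/kg: 233.4526/1000 × 30.3 = $7.07.

$7.07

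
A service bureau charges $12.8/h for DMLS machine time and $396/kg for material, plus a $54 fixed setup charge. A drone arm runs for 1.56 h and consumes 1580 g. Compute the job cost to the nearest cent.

Machine cost = 12.8 × 1.56 = $19.968.
Material charge = 396 × 1580/1000, so $625.68.
Adding setup: 19.968 + 625.68 + 54 → 699.648 ≈ $699.65.

$699.65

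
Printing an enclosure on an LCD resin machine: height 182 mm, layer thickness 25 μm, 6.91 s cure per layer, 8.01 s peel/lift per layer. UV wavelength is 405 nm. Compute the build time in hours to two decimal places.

Layer count = ceil(182 / 0.025) = 7280.
Per-layer time = 6.91 + 8.01 = 14.92 s.
Total = 7280 × 14.92 = 108617.6 s = 30.17 hours.

30.17 hours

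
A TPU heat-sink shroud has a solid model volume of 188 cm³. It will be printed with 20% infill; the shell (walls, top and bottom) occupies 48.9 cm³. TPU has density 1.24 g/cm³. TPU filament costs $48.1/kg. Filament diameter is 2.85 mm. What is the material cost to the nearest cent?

$4.58

Infill region = 188 − 48.9, so 139.1 cm³.
Infill volume = 0.20 × 139.1, so 27.82 cm³.
Deposited volume: 48.9 + 27.82 → 76.72 cm³.
Mass = 76.72 × 1.24 = 95.1328 g.
At $48.1/kg: 95.1328/1000 × 48.1 = $4.58.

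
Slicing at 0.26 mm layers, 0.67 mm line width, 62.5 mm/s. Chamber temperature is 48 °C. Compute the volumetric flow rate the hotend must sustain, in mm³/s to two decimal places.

10.89

Extrusion cross-section = 0.26 × 0.67, so 0.1742 mm².
Q = v·A = 62.5 × 0.1742 = 10.89 mm³/s.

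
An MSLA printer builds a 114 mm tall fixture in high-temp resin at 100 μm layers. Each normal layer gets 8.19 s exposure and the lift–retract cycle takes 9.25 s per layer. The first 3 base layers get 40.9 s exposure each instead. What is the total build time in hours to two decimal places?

5.55 hours

Layer count = ceil(114 / 0.1) = 1140.
Burn-in layers: 3 × (40.9 + 9.25) → 150.45 s.
Normal layers = 1137 × (8.19 + 9.25) = 19829.28 s.
Sum: 150.45 + 19829.28 = 19979.73 s → 5.55 hours.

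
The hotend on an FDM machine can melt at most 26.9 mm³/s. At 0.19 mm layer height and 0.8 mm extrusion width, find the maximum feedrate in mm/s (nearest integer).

177 mm/s

A = 0.19 × 0.8 = 0.152 mm².
v_max = Q/A = 26.9/0.152 = 176.97 mm/s → 177 mm/s.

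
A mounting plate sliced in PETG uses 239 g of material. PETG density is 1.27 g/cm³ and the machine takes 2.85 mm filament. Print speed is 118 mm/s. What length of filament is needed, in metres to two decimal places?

Volume = 239 g / 1.27 g·cm⁻³ = 188.189 cm³ = 188189 mm³.
A = π r² = π × 1.425² = 6.3794 mm².
Length = 188189 / 6.3794 = 29499.48 mm = 29.50 m.

29.50 m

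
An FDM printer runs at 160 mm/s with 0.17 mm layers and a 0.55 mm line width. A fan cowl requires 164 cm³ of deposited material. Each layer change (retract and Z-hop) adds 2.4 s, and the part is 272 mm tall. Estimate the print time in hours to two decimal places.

Bead cross-section = 0.17 × 0.55 = 0.0935 mm².
Toolpath length = 164 cm³ / 0.0935 mm² = 164000 / 0.0935 = 1754010.7 mm.
Time extruding = 1754010.7 / 160, so 10962.6 s.
Layers = ⌈272/0.17⌉ = 1600.
Non-print overhead = 1600 × 2.4, so 3840 s.
Total = 10962.6 + 3840 = 14802.6 s = 4.11 hours.

4.11 hours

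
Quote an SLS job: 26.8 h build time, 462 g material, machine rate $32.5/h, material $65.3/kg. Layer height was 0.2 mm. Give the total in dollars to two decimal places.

Machine-time cost = 32.5 × 26.8, so $871.00.
Material cost = 65.3 × 462/1000 = $30.1686.
Total = 871.00 + 30.1686 = 901.1686 ≈ $901.17.

$901.17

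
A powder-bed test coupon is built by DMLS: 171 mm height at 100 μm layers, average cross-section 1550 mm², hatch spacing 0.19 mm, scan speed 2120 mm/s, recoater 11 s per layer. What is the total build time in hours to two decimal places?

7.05 hours

Layers = ⌈171/0.1⌉ = 1710.
Scan path per layer: 1550 / 0.19 → 8157.9 mm.
Scan time per layer: 8157.9 / 2120 → 3.8481 s.
Layer cycle = 3.8481 + 11, so 14.8481 s.
Total: 1710 × 14.8481 s = 25390.251 s → 7.05 hours.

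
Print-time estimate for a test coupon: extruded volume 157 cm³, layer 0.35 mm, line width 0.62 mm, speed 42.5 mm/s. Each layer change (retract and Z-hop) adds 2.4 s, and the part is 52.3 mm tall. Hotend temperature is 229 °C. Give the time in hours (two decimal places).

4.83 hours

Bead cross-section = 0.35 × 0.62, so 0.217 mm².
Total extruded path = 157000/0.217 = 723502.3 mm.
Print-move time: 723502.3 / 42.5 → 17023.6 s.
Number of layers: 52.3 / 0.35 → 150 (rounded up).
Z-hop total = 150 × 2.4 = 360 s.
Total = 17023.6 + 360 = 17383.6 s = 4.83 hours.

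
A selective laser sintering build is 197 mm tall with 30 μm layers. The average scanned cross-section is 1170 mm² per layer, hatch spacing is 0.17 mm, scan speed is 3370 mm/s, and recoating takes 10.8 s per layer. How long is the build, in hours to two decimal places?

23.43 hours

Number of layers: 197 / 0.03 → 6567 (rounded up).
Hatch length per layer = 1170 / 0.17 = 6882.4 mm.
Scan time per layer = 6882.4 / 3370, so 2.0423 s.
Per-layer time = 2.0423 + 10.8, so 12.8423 s.
Build time = 6567 × 12.8423 = 84335.3841 s = 23.43 hours.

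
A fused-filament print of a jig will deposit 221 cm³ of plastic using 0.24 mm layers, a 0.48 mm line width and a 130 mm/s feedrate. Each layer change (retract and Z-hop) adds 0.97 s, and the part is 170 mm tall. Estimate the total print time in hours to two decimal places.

4.29 hours

Bead cross-section: 0.24 × 0.48 → 0.1152 mm².
Path length: 221000 mm³ / 0.1152 mm² → 1918402.8 mm.
Extrusion time = 1918402.8 / 130, so 14756.9 s.
Layer count = ceil(170 / 0.24) = 709.
Non-print overhead = 709 × 0.97 = 687.73 s.
Altogether 14756.9 + 687.73 = 15444.63 s, i.e. 4.29 hours.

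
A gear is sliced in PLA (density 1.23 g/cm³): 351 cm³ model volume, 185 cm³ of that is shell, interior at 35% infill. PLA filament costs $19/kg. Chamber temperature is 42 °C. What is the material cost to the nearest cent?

$5.68

Infill region = 351 − 185, so 166 cm³.
Infill deposited = 0.35 × 166 = 58.1 cm³.
Deposited volume: 185 + 58.1 → 243.1 cm³.
Mass = 243.1 × 1.23 = 299.013 g.
Cost = 299.013 g / 1000 × $19/kg = $5.68.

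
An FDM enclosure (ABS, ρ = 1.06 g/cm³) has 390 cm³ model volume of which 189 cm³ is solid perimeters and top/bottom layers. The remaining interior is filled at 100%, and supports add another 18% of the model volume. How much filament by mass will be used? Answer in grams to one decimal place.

Infill region: 390 − 189 → 201 cm³.
Infill volume = 1.00 × 201, so 201 cm³.
Support = 0.18 × 390, so 70.2 cm³.
Deposited volume = 189 + 201 + 70.2, so 460.2 cm³.
Mass: 460.2 × 1.06 → 487.812 g.

487.8 g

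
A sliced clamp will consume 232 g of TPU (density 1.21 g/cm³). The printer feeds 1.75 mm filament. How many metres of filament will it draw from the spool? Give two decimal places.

79.71 m

Extruded volume: 232/1.21 = 191.7355 cm³ (191735.5 mm³).
Cross-section of 1.75 mm filament: π·(1.75/2)² = 2.4053 mm².
Length = 191735.5 / 2.4053 = 79713.76 mm = 79.71 m.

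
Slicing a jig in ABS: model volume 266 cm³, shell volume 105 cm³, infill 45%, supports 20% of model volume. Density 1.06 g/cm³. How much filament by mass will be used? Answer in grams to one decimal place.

244.5 g

Volume inside the shell = 266 − 105 = 161 cm³.
Infill volume = 0.45 × 161, so 72.45 cm³.
Support = 0.20 × 266, so 53.2 cm³.
Total extruded = 105 + 72.45 + 53.2 = 230.65 cm³.
Mass = 230.65 × 1.06 = 244.489 g.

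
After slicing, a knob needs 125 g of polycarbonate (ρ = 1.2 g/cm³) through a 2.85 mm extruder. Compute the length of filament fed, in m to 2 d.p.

Extruded volume: 125/1.2 = 104.1667 cm³ (104166.7 mm³).
Cross-section of 2.85 mm filament: π·(2.85/2)² = 6.3794 mm².
Length = 104166.7 / 6.3794 = 16328.6 mm = 16.33 m.

16.33 m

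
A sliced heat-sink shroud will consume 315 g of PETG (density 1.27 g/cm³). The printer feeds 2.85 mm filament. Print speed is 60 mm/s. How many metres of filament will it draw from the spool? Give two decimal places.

Volume = 315 g / 1.27 g·cm⁻³ = 248.0315 cm³ = 248031.5 mm³.
Cross-section of 2.85 mm filament: π·(2.85/2)² = 6.3794 mm².
Length = 248031.5 / 6.3794 = 38880.07 mm = 38.88 m.

38.88 m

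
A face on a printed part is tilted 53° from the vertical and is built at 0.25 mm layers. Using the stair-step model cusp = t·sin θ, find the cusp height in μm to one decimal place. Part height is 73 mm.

199.7 μm

sin(53°) = 0.7986, so cusp = 0.25 × 0.7986 = 0.19965 mm → 199.7 μm.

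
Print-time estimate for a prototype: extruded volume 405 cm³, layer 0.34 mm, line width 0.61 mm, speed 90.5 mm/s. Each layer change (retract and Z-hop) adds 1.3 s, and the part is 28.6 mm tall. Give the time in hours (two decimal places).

Line area = 0.34 × 0.61 = 0.2074 mm².
Total extruded path = 405000/0.2074 = 1952748.3 mm.
Extrusion time: 1952748.3 / 90.5 → 21577.3 s.
Number of layers: 28.6 / 0.34 → 85 (rounded up).
Layer-change overhead = 85 × 1.3 = 110.5 s.
Total = 21577.3 + 110.5 = 21687.8 s = 6.02 hours.

6.02 hours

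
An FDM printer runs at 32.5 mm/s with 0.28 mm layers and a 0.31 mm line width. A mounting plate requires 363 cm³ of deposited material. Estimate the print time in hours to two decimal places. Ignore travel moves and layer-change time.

Extrusion cross-section = 0.28 × 0.31 = 0.0868 mm².
Path length: 363000 mm³ / 0.0868 mm² → 4182027.6 mm.
Extrusion time = 4182027.6 / 32.5, so 128677.8 s.
Converting: 128677.8 s = 35.74 hours.

35.74 hours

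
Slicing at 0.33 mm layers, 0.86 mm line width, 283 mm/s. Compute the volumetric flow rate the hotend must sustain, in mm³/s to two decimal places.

80.32

A: 0.33 × 0.86 → 0.2838 mm².
Volumetric flow = 283 × 0.2838 = 80.32 mm³/s.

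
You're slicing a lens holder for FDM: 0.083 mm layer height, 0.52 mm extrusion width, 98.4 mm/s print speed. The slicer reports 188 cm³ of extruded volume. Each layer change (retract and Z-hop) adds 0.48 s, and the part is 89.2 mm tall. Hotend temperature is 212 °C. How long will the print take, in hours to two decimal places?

Extrusion cross-section = 0.083 × 0.52 = 0.04316 mm².
Path length: 188000 mm³ / 0.04316 mm² → 4355885.1 mm.
Extrusion time: 4355885.1 / 98.4 → 44267.1 s.
Number of layers: 89.2 / 0.083 → 1075 (rounded up).
Non-print overhead = 1075 × 0.48, so 516 s.
Altogether 44267.1 + 516 = 44783.1 s, i.e. 12.44 hours.

12.44 hours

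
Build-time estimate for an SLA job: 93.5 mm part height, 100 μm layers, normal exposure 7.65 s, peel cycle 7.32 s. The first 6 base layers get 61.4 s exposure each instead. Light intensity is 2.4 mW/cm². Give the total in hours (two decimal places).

3.98 hours

Layer count = ceil(93.5 / 0.1) = 935.
Bottom layers = 6 × (61.4 + 7.32) = 412.32 s.
Remaining layers: 929 × (7.65 + 7.32) → 13907.13 s.
Total = 412.32 + 13907.13 = 14319.45 s = 3.98 hours.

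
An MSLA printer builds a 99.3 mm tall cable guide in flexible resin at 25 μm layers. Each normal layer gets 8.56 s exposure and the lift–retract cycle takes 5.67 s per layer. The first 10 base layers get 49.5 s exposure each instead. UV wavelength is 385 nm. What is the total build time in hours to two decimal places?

15.81 hours

Layer count = ceil(99.3 / 0.025) = 3972.
Bottom layers = 10 × (49.5 + 5.67) = 551.7 s.
Remaining layers: 3962 × (8.56 + 5.67) → 56379.26 s.
Sum: 551.7 + 56379.26 = 56930.96 s → 15.81 hours.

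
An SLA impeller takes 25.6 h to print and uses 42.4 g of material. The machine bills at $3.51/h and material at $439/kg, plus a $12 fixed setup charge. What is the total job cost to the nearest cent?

Machine cost: 3.51 × 25.6 → $89.856.
Material charge = 439 × 42.4/1000, so $18.6136.
Adding setup: 89.856 + 18.6136 + 12 → 120.4696 ≈ $120.47.

$120.47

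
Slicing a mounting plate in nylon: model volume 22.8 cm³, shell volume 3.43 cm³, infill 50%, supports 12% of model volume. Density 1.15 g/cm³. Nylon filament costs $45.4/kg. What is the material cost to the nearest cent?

$0.83

Interior volume: 22.8 − 3.43 → 19.37 cm³.
Deposited infill = 0.50 × 19.37, so 9.685 cm³.
Support = 0.12 × 22.8, so 2.736 cm³.
Total extruded: 3.43 + 9.685 + 2.736 → 15.851 cm³.
Mass = 15.851 × 1.15 = 18.22865 g.
Cost = 18.22865 g / 1000 × $45.4/kg = $0.83.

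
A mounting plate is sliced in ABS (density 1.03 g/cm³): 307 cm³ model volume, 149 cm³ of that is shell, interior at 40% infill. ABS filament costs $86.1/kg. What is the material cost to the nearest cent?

Infill region: 307 − 149 → 158 cm³.
Infill deposited: 0.40 × 158 → 63.2 cm³.
Deposited volume = 149 + 63.2, so 212.2 cm³.
Mass = 212.2 × 1.03, so 218.566 g.
At $86.1/kg: 218.566/1000 × 86.1 = $18.82.

$18.82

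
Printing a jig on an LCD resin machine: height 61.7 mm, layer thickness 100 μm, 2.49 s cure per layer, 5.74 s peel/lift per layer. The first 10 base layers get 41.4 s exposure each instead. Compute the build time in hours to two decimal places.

Layer count = ceil(61.7 / 0.1) = 617.
Base layers = 10 × (41.4 + 5.74) = 471.4 s.
Remaining layers = 607 × (2.49 + 5.74) = 4995.61 s.
Total = 471.4 + 4995.61 = 5467.01 s = 1.52 hours.

1.52 hours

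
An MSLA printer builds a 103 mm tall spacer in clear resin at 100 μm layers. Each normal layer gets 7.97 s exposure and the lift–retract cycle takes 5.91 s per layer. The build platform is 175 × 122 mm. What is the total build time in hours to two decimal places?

Layer count = ceil(103 / 0.1) = 1030.
Cycle time = 7.97 + 5.91 = 13.88 s.
Total = 1030 × 13.88 = 14296.4 s = 3.97 hours.

3.97 hours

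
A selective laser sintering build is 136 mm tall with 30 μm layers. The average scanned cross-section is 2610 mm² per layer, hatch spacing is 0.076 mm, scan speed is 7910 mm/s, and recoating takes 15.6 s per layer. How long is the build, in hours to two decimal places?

25.12 hours

Layer count = ceil(136 / 0.03) = 4534.
Hatch length per layer: 2610 / 0.076 → 34342.1 mm.
Per-layer scan time = 34342.1 / 7910 = 4.3416 s.
Time per layer = 4.3416 + 15.6 = 19.9416 s.
Build time = 4534 × 19.9416 = 90415.2144 s = 25.12 hours.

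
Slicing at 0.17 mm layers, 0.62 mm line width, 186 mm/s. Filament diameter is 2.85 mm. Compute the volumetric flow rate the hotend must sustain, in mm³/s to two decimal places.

19.60

A = 0.17 × 0.62 = 0.1054 mm².
Volumetric flow = 186 × 0.1054 = 19.60 mm³/s.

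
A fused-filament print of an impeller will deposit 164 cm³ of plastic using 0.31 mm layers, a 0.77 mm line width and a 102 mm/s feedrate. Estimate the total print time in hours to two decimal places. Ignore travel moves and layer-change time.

Bead cross-section: 0.31 × 0.77 → 0.2387 mm².
Total extruded path = 164000/0.2387 = 687054.9 mm.
Extrusion time: 687054.9 / 102 → 6735.8 s.
Converting: 6735.8 s = 1.87 hours.

1.87 hours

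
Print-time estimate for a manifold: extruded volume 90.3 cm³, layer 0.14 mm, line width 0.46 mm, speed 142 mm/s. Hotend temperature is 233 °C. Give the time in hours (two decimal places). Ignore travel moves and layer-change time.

Bead cross-section = 0.14 × 0.46, so 0.0644 mm².
Toolpath length = 90.3 cm³ / 0.0644 mm² = 90300 / 0.0644 = 1402173.9 mm.
Print-move time: 1402173.9 / 142 → 9874.5 s.
9874.5 s = 2.74 hours.

2.74 hours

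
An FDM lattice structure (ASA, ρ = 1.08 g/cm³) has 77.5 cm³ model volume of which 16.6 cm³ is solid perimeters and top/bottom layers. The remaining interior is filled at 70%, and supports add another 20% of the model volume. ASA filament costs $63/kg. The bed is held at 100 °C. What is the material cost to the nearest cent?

$5.08

Interior volume: 77.5 − 16.6 → 60.9 cm³.
Infill deposited = 0.70 × 60.9 = 42.63 cm³.
Support = 0.20 × 77.5 = 15.5 cm³.
Total printed volume: 16.6 + 42.63 + 15.5 → 74.73 cm³.
Mass = 74.73 × 1.08 = 80.7084 g.
At $63/kg: 80.7084/1000 × 63 = $5.08.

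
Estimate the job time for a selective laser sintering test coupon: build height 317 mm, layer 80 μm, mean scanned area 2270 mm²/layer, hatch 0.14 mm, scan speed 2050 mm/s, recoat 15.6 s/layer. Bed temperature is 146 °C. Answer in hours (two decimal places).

Layer count = ceil(317 / 0.08) = 3963.
Scan path per layer = 2270 / 0.14, so 16214.3 mm.
Scan time per layer: 16214.3 / 2050 → 7.9094 s.
Time per layer = 7.9094 + 15.6, so 23.5094 s.
3963 layers × 23.5094 s/layer = 93167.7522 s, i.e. 25.88 hours.

25.88 hours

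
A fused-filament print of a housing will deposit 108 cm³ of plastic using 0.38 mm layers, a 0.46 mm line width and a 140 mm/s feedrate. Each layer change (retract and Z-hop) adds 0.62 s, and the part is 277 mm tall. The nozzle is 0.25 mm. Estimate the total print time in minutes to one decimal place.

Extrusion cross-section = 0.38 × 0.46 = 0.1748 mm².
Path length: 108000 mm³ / 0.1748 mm² → 617849 mm.
Print-move time: 617849 / 140 → 4413.2 s.
Layers = ⌈277/0.38⌉ = 729.
Non-print overhead = 729 × 0.62, so 451.98 s.
Altogether 4413.2 + 451.98 = 4865.18 s, i.e. 81.1 minutes.

81.1 minutes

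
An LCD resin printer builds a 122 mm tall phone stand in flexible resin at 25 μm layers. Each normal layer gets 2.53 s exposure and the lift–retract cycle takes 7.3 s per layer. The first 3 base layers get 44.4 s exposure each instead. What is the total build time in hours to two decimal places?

Layers = ⌈122/0.025⌉ = 4880.
Burn-in layers = 3 × (44.4 + 7.3) = 155.1 s.
Regular layers = 4877 × (2.53 + 7.3) = 47940.91 s.
Sum: 155.1 + 47940.91 = 48096.01 s → 13.36 hours.

13.36 hours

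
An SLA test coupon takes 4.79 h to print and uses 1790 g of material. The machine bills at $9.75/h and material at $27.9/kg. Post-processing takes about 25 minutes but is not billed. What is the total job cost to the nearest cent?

$96.64

Machine cost = 9.75 × 4.79 = $46.7025.
Feedstock cost: 27.9 × 1790/1000 → $49.941.
Total = 46.7025 + 49.941 = 96.6435 ≈ $96.64.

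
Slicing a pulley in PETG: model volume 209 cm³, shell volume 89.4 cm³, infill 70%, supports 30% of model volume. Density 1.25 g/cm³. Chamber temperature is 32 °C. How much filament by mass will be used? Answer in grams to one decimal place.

294.8 g

Interior volume: 209 − 89.4 → 119.6 cm³.
Deposited infill = 0.70 × 119.6 = 83.72 cm³.
Support = 0.30 × 209 = 62.7 cm³.
Total printed volume: 89.4 + 83.72 + 62.7 → 235.82 cm³.
Mass = 235.82 × 1.25 = 294.775 g.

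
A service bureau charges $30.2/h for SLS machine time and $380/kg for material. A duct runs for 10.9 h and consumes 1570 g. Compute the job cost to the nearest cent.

Time charge: 30.2 × 10.9 → $329.18.
Material cost = 380 × 1570/1000, so $596.60.
Job cost: 329.18 + 596.60 = $925.78.

$925.78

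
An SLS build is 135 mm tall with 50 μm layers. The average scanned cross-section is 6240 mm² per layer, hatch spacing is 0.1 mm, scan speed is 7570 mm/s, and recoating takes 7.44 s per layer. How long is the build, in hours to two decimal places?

Layer count = ceil(135 / 0.05) = 2700.
Scan path per layer: 6240 / 0.1 → 62400 mm.
Laser time per layer = 62400 / 7570 = 8.2431 s.
Layer cycle: 8.2431 + 7.44 → 15.6831 s.
Build time = 2700 × 15.6831 = 42344.37 s = 11.76 hours.

11.76 hours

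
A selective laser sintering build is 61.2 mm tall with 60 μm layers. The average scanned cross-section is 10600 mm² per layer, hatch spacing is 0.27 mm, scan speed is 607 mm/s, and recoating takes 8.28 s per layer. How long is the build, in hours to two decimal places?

20.67 hours

Layers = ⌈61.2/0.06⌉ = 1020.
Scan path per layer = 10600 / 0.27 = 39259.3 mm.
Per-layer scan time = 39259.3 / 607, so 64.6776 s.
Layer cycle = 64.6776 + 8.28, so 72.9576 s.
Total: 1020 × 72.9576 s = 74416.752 s → 20.67 hours.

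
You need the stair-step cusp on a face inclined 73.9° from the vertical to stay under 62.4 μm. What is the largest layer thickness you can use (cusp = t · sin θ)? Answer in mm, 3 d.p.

sin(73.9°) = 0.9608; t_max = 0.0624/0.9608 = 0.065 mm.

0.065 mm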